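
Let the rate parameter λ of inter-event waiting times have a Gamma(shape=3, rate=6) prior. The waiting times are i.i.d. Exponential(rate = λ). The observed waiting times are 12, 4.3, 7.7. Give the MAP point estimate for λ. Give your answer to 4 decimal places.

λ̂_MAP = 0.1667

The Exponential(rate=λ) likelihood is ∝ λ^n e^(−λΣtᵢ). Here n = 3 and Σtᵢ = 12 + 4.3 + 7.7 = 24.
Posterior ∝ λ^2e^(−6λ) · λ^3e^(−24λ) = λ^5e^(−30λ), i.e. Gamma(6, 30).
Mode = (a−1)/b = 5/30 ≈ 0.1667.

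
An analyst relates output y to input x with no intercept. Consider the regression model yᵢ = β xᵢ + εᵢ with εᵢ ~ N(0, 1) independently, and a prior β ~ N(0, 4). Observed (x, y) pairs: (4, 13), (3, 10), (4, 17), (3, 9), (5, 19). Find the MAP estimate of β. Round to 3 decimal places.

β̂_MAP = 3.615

log p(β | y) = −Σ(yᵢ − βxᵢ)²/(2·1) − β²/(2·4) + const.
Setting the derivative to zero: Σxᵢ(yᵢ − βxᵢ)/1 − β/4 = 0, so β = Σxᵢyᵢ / (Σxᵢ² + σ²/τ²).
Σxᵢyᵢ = 4·13 + 3·10 + 4·17 + 3·9 + 5·19 = 272; Σxᵢ² = 75; σ²/τ² = 0.25.
β̂_MAP = 272 / (75 + 0.25) = 272/75.25 ≈ 3.615.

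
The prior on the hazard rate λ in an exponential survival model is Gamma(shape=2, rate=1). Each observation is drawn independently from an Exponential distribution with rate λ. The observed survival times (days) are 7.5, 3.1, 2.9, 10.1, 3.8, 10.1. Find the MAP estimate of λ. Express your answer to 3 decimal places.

The Exponential(rate=λ) likelihood is ∝ λ^n e^(−λΣtᵢ). Here n = 6 and Σtᵢ = 7.5 + 3.1 + 2.9 + 10.1 + 3.8 + 10.1 = 37.5.
Posterior ∝ λe^(−1λ) · λ^6e^(−37.5λ) = λ^7e^(−38.5λ), i.e. Gamma(8, 38.5).
Mode = (a−1)/b = 7/38.5 ≈ 0.182.

λ̂_MAP = 0.182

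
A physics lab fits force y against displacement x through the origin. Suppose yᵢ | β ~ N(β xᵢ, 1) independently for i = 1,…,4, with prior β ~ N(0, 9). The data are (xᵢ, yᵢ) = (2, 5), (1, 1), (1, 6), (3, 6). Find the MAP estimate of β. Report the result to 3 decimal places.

β̂_MAP = 2.316

log p(β | y) = −Σ(yᵢ − βxᵢ)²/(2·1) − β²/(2·9) + const.
Setting the derivative to zero: Σxᵢ(yᵢ − βxᵢ)/1 − β/9 = 0, so β = Σxᵢyᵢ / (Σxᵢ² + σ²/τ²).
Σxᵢyᵢ = 2·5 + 1·1 + 1·6 + 3·6 = 35; Σxᵢ² = 15; σ²/τ² = 1/9.
β̂_MAP = 35 / (15 + 1/9) = 35/(136/9) = 315/136 ≈ 2.316.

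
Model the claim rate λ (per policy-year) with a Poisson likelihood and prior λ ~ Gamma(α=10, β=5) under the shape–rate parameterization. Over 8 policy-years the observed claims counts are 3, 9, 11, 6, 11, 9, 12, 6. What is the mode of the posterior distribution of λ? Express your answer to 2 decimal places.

Σxᵢ = 3+9+11+6+11+9+12+6 = 67, with n = 8.
Posterior ∝ λ^9e^(−5λ) · λ^67e^(−8λ) = λ^76e^(−13λ), i.e. Gamma(shape=77, rate=13).
The mode of a Gamma(a, b) with a ≥ 1 (shape–rate) is (a−1)/b = 76/13 ≈ 5.85.

λ̂_MAP = 5.85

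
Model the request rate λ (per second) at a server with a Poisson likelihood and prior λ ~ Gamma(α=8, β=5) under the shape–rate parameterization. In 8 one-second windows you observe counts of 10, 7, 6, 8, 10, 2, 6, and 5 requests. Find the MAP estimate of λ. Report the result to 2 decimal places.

λ̂_MAP = 4.69

Σxᵢ = 10+7+6+8+10+2+6+5 = 54, with n = 8.
Posterior ∝ λ^7e^(−5λ) · λ^54e^(−8λ) = λ^61e^(−13λ), i.e. Gamma(shape=62, rate=13).
The mode of a Gamma(a, b) with a ≥ 1 (shape–rate) is (a−1)/b = 61/13 ≈ 4.69.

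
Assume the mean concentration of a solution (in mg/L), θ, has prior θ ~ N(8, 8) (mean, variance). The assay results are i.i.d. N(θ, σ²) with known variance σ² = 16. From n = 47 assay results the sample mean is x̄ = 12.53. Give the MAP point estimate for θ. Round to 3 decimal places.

n = 47, x̄ = 12.53.
For a Normal prior and Normal likelihood with known variance, the posterior is Normal; its mode equals its mean, the precision-weighted average.
Prior precision 1/σ₀² = 1/8 = 0.125; data precision n/σ² = 47/16 = 2.9375.
θ̂ = (0.125·8 + 2.9375·12.53) / (0.125 + 2.9375) = 37.806875/3.0625 = 60491/4900 ≈ 12.345.

θ̂_MAP = 12.345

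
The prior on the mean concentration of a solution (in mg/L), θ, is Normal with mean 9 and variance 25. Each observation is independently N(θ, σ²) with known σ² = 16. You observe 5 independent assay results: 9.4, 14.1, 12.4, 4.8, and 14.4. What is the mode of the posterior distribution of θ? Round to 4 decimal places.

θ̂_MAP = 10.7908

n = 5; x̄ = (9.4 + 14.1 + 12.4 + 4.8 + 14.4)/5 = 55.1/5 = 11.02.
For a Normal prior and Normal likelihood with known variance, the posterior is Normal; its mode equals its mean, the precision-weighted average.
Prior precision 1/σ₀² = 1/25 = 0.04; data precision n/σ² = 5/16 = 0.3125.
θ̂ = (0.04·9 + 0.3125·11.02) / (0.04 + 0.3125) = 3.80375/0.3525 = 3043/282 ≈ 10.7908.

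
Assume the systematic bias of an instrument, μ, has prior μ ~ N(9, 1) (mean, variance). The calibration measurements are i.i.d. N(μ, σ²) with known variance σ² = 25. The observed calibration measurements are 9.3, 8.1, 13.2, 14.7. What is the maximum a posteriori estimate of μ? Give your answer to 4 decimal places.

μ̂_MAP = 9.3207

n = 4; x̄ = (9.3 + 8.1 + 13.2 + 14.7)/4 = 45.3/4 = 11.325.
For a Normal prior and Normal likelihood with known variance, the posterior is Normal; its mode equals its mean, the precision-weighted average.
Prior precision 1/σ₀² = 1/1 = 1; data precision n/σ² = 4/25 = 0.16.
μ̂ = (1·9 + 0.16·11.325) / (1 + 0.16) = 10.812/1.16 = 2703/290 ≈ 9.3207.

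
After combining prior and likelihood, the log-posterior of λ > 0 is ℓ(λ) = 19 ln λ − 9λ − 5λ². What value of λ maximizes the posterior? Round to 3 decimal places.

ℓ'(λ) = 19/λ − 9 − 10λ. Setting this to zero and multiplying by λ: 10λ² + 9λ − 19 = 0.
λ = (−9 + √(9² + 4·10·19)) / (2·10) = (−9 + √841) / 20 = (−9 + 29)/20 = 1.
ℓ''(λ) = −19/λ² − 10 < 0, confirming a maximum.

λ̂_MAP = 1.000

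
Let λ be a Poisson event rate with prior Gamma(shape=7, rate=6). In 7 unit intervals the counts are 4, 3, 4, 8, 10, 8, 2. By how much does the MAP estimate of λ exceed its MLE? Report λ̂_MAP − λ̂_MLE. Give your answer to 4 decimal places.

MAP − MLE = -2.1099

Σxᵢ = 39. Posterior is Gamma(46, 13); MAP = (46−1)/13 = 45/13 ≈ 3.46154.
MLE = x̄ = 39/7 ≈ 5.57143.
Difference = 45/13 − 39/7 = -192/91 ≈ -2.1099.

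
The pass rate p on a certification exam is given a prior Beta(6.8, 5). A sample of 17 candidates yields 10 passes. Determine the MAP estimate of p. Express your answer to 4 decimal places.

Prior: Beta(6.8, 5).
Data: 10 successes in 17 trials. The binomial likelihood contributes p^10(1−p)^7, so the posterior is Beta(6.8+10, 5+7) = Beta(16.8, 12).
For Beta(a, b) with a, b > 1 the mode is (a−1)/(a+b−2) = 15.8/26.8 ≈ 0.5896.

p̂_MAP = 0.5896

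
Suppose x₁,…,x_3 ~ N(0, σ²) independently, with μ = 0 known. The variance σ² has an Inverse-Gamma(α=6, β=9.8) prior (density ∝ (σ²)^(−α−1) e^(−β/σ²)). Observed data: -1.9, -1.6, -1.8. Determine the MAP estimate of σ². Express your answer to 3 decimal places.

σ̂²_MAP = 1.706

Sum of squared deviations about the known mean: SS = (-1.9−0)² + (-1.6−0)² + (-1.8−0)² = 9.41.
The Normal likelihood contributes (σ²)^(−n/2) exp(−SS/(2σ²)), so the posterior is Inverse-Gamma(α + n/2, β + SS/2) = Inverse-Gamma(7.5, 14.505).
The mode of Inverse-Gamma(a, b) is b/(a+1) = 14.505/8.5 ≈ 1.706.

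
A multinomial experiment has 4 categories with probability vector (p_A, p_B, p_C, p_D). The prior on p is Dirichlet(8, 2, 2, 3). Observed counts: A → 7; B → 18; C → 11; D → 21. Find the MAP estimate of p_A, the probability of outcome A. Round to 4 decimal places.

The posterior is Dirichlet(αᵢ + nᵢ) = Dirichlet(15, 20, 13, 24).
For a Dirichlet(a₁,…,a_K) with all aᵢ > 1, the mode has j-th component (aⱼ − 1)/(Σaᵢ − K).
Here Σaᵢ = 72 and K = 4, so p_A = (15 − 1)/(72 − 4) = 14/68 ≈ 0.2059.

MAP estimate of p_A = 0.2059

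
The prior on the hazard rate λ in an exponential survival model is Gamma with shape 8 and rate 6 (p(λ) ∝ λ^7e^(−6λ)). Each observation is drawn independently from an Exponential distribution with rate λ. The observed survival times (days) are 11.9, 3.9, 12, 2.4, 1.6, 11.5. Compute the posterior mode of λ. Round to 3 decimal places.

The Exponential(rate=λ) likelihood is ∝ λ^n e^(−λΣtᵢ). Here n = 6 and Σtᵢ = 11.9 + 3.9 + 12 + 2.4 + 1.6 + 11.5 = 43.3.
Posterior ∝ λ^7e^(−6λ) · λ^6e^(−43.3λ) = λ^13e^(−49.3λ), i.e. Gamma(14, 49.3).
Mode = (a−1)/b = 13/49.3 ≈ 0.264.

λ̂_MAP = 0.264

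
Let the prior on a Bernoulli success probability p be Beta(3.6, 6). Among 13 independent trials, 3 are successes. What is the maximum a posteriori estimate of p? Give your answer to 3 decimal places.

p̂_MAP = 0.272

Prior: Beta(3.6, 6).
Data: 3 successes in 13 trials. The binomial likelihood contributes p^3(1−p)^10, so the posterior is Beta(3.6+3, 6+10) = Beta(6.6, 16).
For Beta(a, b) with a, b > 1 the mode is (a−1)/(a+b−2) = 5.6/20.6 ≈ 0.272.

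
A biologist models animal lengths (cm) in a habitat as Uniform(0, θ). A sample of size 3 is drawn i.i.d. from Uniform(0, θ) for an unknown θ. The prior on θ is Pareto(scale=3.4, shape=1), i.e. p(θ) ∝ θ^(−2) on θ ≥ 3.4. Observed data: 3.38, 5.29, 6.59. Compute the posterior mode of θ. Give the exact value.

θ̂_MAP = 6.59

The Uniform(0, θ) likelihood is θ^(−n) for θ ≥ max(xᵢ), zero otherwise. Here max(xᵢ) = 6.59.
Posterior ∝ θ^(−2) · θ^(−3) = θ^(−5) on θ ≥ max(3.4, 6.59) = 6.59.
This density is strictly decreasing in θ, so the posterior mode lies at the lower boundary of the support.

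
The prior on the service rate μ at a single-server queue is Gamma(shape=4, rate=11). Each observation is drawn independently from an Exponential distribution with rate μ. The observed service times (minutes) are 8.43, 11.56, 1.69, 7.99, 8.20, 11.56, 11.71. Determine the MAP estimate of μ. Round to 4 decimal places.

μ̂_MAP = 0.1386

The Exponential(rate=μ) likelihood is ∝ μ^n e^(−μΣtᵢ). Here n = 7 and Σtᵢ = 8.43 + 11.56 + 1.69 + 7.99 + 8.20 + 11.56 + 11.71 = 61.14.
Posterior ∝ μ^3e^(−11μ) · μ^7e^(−61.14μ) = μ^10e^(−72.14μ), i.e. Gamma(11, 72.14).
Mode = (a−1)/b = 10/72.14 ≈ 0.1386.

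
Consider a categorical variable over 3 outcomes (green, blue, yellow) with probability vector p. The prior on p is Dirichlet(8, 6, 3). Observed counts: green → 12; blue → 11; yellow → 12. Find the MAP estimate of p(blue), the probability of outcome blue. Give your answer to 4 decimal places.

The posterior is Dirichlet(αᵢ + nᵢ) = Dirichlet(20, 17, 15).
For a Dirichlet(a₁,…,a_K) with all aᵢ > 1, the mode has j-th component (aⱼ − 1)/(Σaᵢ − K).
Here Σaᵢ = 52 and K = 3, so p(blue) = (17 − 1)/(52 − 3) = 16/49 ≈ 0.3265.

MAP estimate of p(blue) = 0.3265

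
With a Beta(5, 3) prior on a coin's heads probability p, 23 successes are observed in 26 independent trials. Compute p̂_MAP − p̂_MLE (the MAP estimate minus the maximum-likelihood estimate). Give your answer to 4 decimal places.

MAP − MLE = -0.0409

Posterior is Beta(28, 6); MAP = (28−1)/(34−2) = 27/32 ≈ 0.84375.
MLE ignores the prior: p̂_MLE = k/n = 23/26 ≈ 0.88462.
Difference = 27/32 − 23/26 = -17/416 ≈ -0.0409.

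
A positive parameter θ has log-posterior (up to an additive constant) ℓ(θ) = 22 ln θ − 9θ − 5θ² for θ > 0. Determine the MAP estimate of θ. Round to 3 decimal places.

θ̂_MAP = 1.100

ℓ'(θ) = 22/θ − 9 − 10θ. Setting this to zero and multiplying by θ: 10θ² + 9θ − 22 = 0.
θ = (−9 + √(9² + 4·10·22)) / (2·10) = (−9 + √961) / 20 = (−9 + 31)/20 = 11/10.
ℓ''(θ) = −22/θ² − 10 < 0, confirming a maximum.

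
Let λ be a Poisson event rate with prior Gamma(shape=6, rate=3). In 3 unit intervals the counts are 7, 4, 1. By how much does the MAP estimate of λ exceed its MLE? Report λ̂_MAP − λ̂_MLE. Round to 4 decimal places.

Σxᵢ = 12. Posterior is Gamma(18, 6); MAP = (18−1)/6 = 17/6 ≈ 2.83333.
MLE = x̄ = 12/3 ≈ 4.00000.
Difference = 17/6 − 12/3 = -7/6 ≈ -1.1667.

MAP − MLE = -1.1667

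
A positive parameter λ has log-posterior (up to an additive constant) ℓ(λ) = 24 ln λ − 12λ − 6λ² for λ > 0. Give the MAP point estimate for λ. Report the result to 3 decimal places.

ℓ'(λ) = 24/λ − 12 − 12λ. Setting this to zero and multiplying by λ: 12λ² + 12λ − 24 = 0.
λ = (−12 + √(12² + 4·12·24)) / (2·12) = (−12 + √1296) / 24 = (−12 + 36)/24 = 1.
ℓ''(λ) = −24/λ² − 12 < 0, confirming a maximum.

λ̂_MAP = 1.000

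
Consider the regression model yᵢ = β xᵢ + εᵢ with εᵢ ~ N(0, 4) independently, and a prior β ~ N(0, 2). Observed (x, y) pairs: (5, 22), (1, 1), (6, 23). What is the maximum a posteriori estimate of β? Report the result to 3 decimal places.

β̂_MAP = 3.891

log p(β | y) = −Σ(yᵢ − βxᵢ)²/(2·4) − β²/(2·2) + const.
Setting the derivative to zero: Σxᵢ(yᵢ − βxᵢ)/4 − β/2 = 0, so β = Σxᵢyᵢ / (Σxᵢ² + σ²/τ²).
Σxᵢyᵢ = 5·22 + 1·1 + 6·23 = 249; Σxᵢ² = 62; σ²/τ² = 2.
β̂_MAP = 249 / (62 + 2) = 249/64 ≈ 3.891.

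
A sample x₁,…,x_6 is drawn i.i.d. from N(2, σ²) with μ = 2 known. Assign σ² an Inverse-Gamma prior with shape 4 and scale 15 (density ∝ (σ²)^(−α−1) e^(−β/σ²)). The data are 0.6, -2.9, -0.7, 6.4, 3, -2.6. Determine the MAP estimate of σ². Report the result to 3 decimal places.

Sum of squared deviations about the known mean: SS = (0.6−2)² + (-2.9−2)² + (-0.7−2)² + (6.4−2)² + (3−2)² + (-2.6−2)² = 74.78.
The Normal likelihood contributes (σ²)^(−n/2) exp(−SS/(2σ²)), so the posterior is Inverse-Gamma(α + n/2, β + SS/2) = Inverse-Gamma(7, 52.39).
The mode of Inverse-Gamma(a, b) is b/(a+1) = 52.39/8 ≈ 6.549.

σ̂²_MAP = 6.549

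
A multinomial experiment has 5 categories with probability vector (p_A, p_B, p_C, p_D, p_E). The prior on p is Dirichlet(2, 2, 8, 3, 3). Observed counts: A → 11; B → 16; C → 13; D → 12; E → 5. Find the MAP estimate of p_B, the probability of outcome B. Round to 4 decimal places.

The posterior is Dirichlet(αᵢ + nᵢ) = Dirichlet(13, 18, 21, 15, 8).
For a Dirichlet(a₁,…,a_K) with all aᵢ > 1, the mode has j-th component (aⱼ − 1)/(Σaᵢ − K).
Here Σaᵢ = 75 and K = 5, so p_B = (18 − 1)/(75 − 5) = 17/70 ≈ 0.2429.

MAP estimate of p_B = 0.2429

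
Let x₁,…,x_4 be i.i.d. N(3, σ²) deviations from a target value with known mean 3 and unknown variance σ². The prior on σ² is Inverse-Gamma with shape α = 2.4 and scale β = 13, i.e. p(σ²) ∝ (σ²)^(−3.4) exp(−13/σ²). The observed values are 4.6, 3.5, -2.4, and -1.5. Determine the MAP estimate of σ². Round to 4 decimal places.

Sum of squared deviations about the known mean: SS = (4.6−3)² + (3.5−3)² + (-2.4−3)² + (-1.5−3)² = 52.22.
The Normal likelihood contributes (σ²)^(−n/2) exp(−SS/(2σ²)), so the posterior is Inverse-Gamma(α + n/2, β + SS/2) = Inverse-Gamma(4.4, 39.11).
The mode of Inverse-Gamma(a, b) is b/(a+1) = 39.11/5.4 ≈ 7.2426.

σ̂²_MAP = 7.2426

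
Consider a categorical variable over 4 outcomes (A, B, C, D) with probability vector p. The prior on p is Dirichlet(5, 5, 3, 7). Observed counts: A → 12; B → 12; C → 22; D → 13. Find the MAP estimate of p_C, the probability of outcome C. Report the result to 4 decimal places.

The posterior is Dirichlet(αᵢ + nᵢ) = Dirichlet(17, 17, 25, 20).
For a Dirichlet(a₁,…,a_K) with all aᵢ > 1, the mode has j-th component (aⱼ − 1)/(Σaᵢ − K).
Here Σaᵢ = 79 and K = 4, so p_C = (25 − 1)/(79 − 4) = 24/75 ≈ 0.3200.

MAP estimate of p_C = 0.3200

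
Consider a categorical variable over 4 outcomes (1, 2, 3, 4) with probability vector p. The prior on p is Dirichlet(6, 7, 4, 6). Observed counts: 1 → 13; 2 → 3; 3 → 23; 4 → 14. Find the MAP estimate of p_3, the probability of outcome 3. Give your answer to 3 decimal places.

MAP estimate: 0.361

The posterior is Dirichlet(αᵢ + nᵢ) = Dirichlet(19, 10, 27, 20).
For a Dirichlet(a₁,…,a_K) with all aᵢ > 1, the mode has j-th component (aⱼ − 1)/(Σaᵢ − K).
Here Σaᵢ = 76 and K = 4, so p_3 = (27 − 1)/(76 − 4) = 26/72 ≈ 0.361.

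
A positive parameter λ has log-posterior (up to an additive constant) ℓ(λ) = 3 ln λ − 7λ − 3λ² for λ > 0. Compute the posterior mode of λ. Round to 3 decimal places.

λ̂_MAP = 0.333

ℓ'(λ) = 3/λ − 7 − 6λ. Setting this to zero and multiplying by λ: 6λ² + 7λ − 3 = 0.
λ = (−7 + √(7² + 4·6·3)) / (2·6) = (−7 + √121) / 12 = (−7 + 11)/12 = 1/3.
ℓ''(λ) = −3/λ² − 6 < 0, confirming a maximum.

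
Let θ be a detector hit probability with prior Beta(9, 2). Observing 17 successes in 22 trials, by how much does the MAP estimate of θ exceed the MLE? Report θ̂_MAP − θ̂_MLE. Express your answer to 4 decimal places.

MAP − MLE = 0.0337

Posterior is Beta(26, 7); MAP = (26−1)/(33−2) = 25/31 ≈ 0.80645.
MLE ignores the prior: θ̂_MLE = k/n = 17/22 ≈ 0.77273.
Difference = 25/31 − 17/22 = 23/682 ≈ 0.0337.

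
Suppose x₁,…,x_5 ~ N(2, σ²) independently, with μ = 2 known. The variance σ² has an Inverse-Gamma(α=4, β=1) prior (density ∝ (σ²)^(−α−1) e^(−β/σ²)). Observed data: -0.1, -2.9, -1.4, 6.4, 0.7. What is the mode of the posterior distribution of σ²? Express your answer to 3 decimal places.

σ̂²_MAP = 4.202

Sum of squared deviations about the known mean: SS = (-0.1−2)² + (-2.9−2)² + (-1.4−2)² + (6.4−2)² + (0.7−2)² = 61.03.
The Normal likelihood contributes (σ²)^(−n/2) exp(−SS/(2σ²)), so the posterior is Inverse-Gamma(α + n/2, β + SS/2) = Inverse-Gamma(6.5, 31.515).
The mode of Inverse-Gamma(a, b) is b/(a+1) = 31.515/7.5 ≈ 4.202.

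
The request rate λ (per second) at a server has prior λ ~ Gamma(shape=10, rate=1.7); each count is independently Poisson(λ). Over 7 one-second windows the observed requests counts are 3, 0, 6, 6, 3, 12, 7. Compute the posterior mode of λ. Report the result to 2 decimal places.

λ̂_MAP = 5.29

Σxᵢ = 3+0+6+6+3+12+7 = 37, with n = 7.
Posterior ∝ λ^9e^(−1.7λ) · λ^37e^(−7λ) = λ^46e^(−8.7λ), i.e. Gamma(shape=47, rate=8.7).
The mode of a Gamma(a, b) with a ≥ 1 (shape–rate) is (a−1)/b = 46/8.7 ≈ 5.29.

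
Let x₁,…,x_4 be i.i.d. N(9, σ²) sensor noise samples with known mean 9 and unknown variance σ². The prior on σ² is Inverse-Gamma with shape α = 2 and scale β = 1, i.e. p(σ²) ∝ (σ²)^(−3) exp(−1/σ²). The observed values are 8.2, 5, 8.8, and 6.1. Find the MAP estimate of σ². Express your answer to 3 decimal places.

Sum of squared deviations about the known mean: SS = (8.2−9)² + (5−9)² + (8.8−9)² + (6.1−9)² = 25.09.
The Normal likelihood contributes (σ²)^(−n/2) exp(−SS/(2σ²)), so the posterior is Inverse-Gamma(α + n/2, β + SS/2) = Inverse-Gamma(4, 13.545).
The mode of Inverse-Gamma(a, b) is b/(a+1) = 13.545/5 ≈ 2.709.

σ̂²_MAP = 2.709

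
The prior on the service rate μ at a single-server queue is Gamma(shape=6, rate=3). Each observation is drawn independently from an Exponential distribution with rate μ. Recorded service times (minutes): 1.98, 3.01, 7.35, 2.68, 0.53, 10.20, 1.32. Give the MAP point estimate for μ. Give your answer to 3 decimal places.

The Exponential(rate=μ) likelihood is ∝ μ^n e^(−μΣtᵢ). Here n = 7 and Σtᵢ = 1.98 + 3.01 + 7.35 + 2.68 + 0.53 + 10.20 + 1.32 = 27.07.
Posterior ∝ μ^5e^(−3μ) · μ^7e^(−27.07μ) = μ^12e^(−30.07μ), i.e. Gamma(13, 30.07).
Mode = (a−1)/b = 12/30.07 ≈ 0.399.

μ̂_MAP = 0.399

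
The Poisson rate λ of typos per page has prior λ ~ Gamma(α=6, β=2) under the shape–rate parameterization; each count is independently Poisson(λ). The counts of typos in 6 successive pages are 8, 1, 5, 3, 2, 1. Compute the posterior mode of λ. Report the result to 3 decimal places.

λ̂_MAP = 3.125

Σxᵢ = 8+1+5+3+2+1 = 20, with n = 6.
Posterior ∝ λ^5e^(−2λ) · λ^20e^(−6λ) = λ^25e^(−8λ), i.e. Gamma(shape=26, rate=8).
The mode of a Gamma(a, b) with a ≥ 1 (shape–rate) is (a−1)/b = 25/8 ≈ 3.125.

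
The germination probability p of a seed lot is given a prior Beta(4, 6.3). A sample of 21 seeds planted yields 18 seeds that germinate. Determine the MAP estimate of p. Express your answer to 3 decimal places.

Prior: Beta(4, 6.3).
Data: 18 successes in 21 trials. The binomial likelihood contributes p^18(1−p)^3, so the posterior is Beta(4+18, 6.3+3) = Beta(22, 9.3).
For Beta(a, b) with a, b > 1 the mode is (a−1)/(a+b−2) = 21/29.3 ≈ 0.717.

p̂_MAP = 0.717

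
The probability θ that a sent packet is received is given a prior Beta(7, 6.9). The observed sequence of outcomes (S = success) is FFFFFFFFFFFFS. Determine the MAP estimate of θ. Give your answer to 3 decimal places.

θ̂_MAP = 0.281

Prior: Beta(7, 6.9).
Data: 1 success in 13 trials (from the sequence). The binomial likelihood contributes θ(1−θ)^12, so the posterior is Beta(7+1, 6.9+12) = Beta(8, 18.9).
For Beta(a, b) with a, b > 1 the mode is (a−1)/(a+b−2) = 7/24.9 ≈ 0.281.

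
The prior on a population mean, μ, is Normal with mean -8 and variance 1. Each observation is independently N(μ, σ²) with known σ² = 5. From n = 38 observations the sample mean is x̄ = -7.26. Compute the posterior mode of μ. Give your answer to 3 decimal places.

μ̂_MAP = -7.346

n = 38, x̄ = -7.26.
For a Normal prior and Normal likelihood with known variance, the posterior is Normal; its mode equals its mean, the precision-weighted average.
Prior precision 1/σ₀² = 1/1 = 1; data precision n/σ² = 38/5 = 7.6.
μ̂ = (1·(-8) + 7.6·(-7.26)) / (1 + 7.6) = (-63.176)/8.6 = -7897/1075 ≈ -7.346.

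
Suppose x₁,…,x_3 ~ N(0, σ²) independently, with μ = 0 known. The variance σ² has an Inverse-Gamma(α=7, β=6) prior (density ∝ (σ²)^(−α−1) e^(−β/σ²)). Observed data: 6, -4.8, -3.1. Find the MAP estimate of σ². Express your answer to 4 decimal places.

σ̂²_MAP = 4.2447

Sum of squared deviations about the known mean: SS = (6−0)² + (-4.8−0)² + (-3.1−0)² = 68.65.
The Normal likelihood contributes (σ²)^(−n/2) exp(−SS/(2σ²)), so the posterior is Inverse-Gamma(α + n/2, β + SS/2) = Inverse-Gamma(8.5, 40.325).
The mode of Inverse-Gamma(a, b) is b/(a+1) = 40.325/9.5 ≈ 4.2447.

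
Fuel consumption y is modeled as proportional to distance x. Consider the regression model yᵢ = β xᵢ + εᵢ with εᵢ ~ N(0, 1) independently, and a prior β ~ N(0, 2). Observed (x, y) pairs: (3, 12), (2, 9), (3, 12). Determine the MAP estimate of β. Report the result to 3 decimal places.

β̂_MAP = 4.000

log p(β | y) = −Σ(yᵢ − βxᵢ)²/(2·1) − β²/(2·2) + const.
Setting the derivative to zero: Σxᵢ(yᵢ − βxᵢ)/1 − β/2 = 0, so β = Σxᵢyᵢ / (Σxᵢ² + σ²/τ²).
Σxᵢyᵢ = 3·12 + 2·9 + 3·12 = 90; Σxᵢ² = 22; σ²/τ² = 0.5.
β̂_MAP = 90 / (22 + 0.5) = 90/22.5 ≈ 4.000.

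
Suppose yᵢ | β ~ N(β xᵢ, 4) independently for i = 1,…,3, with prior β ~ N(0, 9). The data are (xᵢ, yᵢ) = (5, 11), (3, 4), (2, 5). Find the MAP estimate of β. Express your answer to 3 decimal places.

log p(β | y) = −Σ(yᵢ − βxᵢ)²/(2·4) − β²/(2·9) + const.
Setting the derivative to zero: Σxᵢ(yᵢ − βxᵢ)/4 − β/9 = 0, so β = Σxᵢyᵢ / (Σxᵢ² + σ²/τ²).
Σxᵢyᵢ = 5·11 + 3·4 + 2·5 = 77; Σxᵢ² = 38; σ²/τ² = 4/9.
β̂_MAP = 77 / (38 + 4/9) = 77/(346/9) = 693/346 ≈ 2.003.

β̂_MAP = 2.003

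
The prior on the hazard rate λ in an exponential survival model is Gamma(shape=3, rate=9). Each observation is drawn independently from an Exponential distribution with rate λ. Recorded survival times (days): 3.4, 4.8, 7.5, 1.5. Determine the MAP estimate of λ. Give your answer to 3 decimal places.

λ̂_MAP = 0.229

The Exponential(rate=λ) likelihood is ∝ λ^n e^(−λΣtᵢ). Here n = 4 and Σtᵢ = 3.4 + 4.8 + 7.5 + 1.5 = 17.2.
Posterior ∝ λ^2e^(−9λ) · λ^4e^(−17.2λ) = λ^6e^(−26.2λ), i.e. Gamma(7, 26.2).
Mode = (a−1)/b = 6/26.2 ≈ 0.229.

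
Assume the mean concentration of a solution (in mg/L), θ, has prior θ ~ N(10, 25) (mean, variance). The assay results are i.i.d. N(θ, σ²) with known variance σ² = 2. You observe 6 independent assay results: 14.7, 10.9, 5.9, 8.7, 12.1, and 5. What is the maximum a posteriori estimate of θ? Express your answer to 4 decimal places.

n = 6; x̄ = (14.7 + 10.9 + 5.9 + 8.7 + 12.1 + 5)/6 = 57.3/6 = 9.55.
For a Normal prior and Normal likelihood with known variance, the posterior is Normal; its mode equals its mean, the precision-weighted average.
Prior precision 1/σ₀² = 1/25 = 0.04; data precision n/σ² = 6/2 = 3.
θ̂ = (0.04·10 + 3·9.55) / (0.04 + 3) = 29.05/3.04 = 2905/304 ≈ 9.5559.

θ̂_MAP = 9.5559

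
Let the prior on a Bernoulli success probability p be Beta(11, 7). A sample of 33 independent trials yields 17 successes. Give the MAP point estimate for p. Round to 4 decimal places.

Prior: Beta(11, 7).
Data: 17 successes in 33 trials. The binomial likelihood contributes p^17(1−p)^16, so the posterior is Beta(11+17, 7+16) = Beta(28, 23).
For Beta(a, b) with a, b > 1 the mode is (a−1)/(a+b−2) = 27/49 ≈ 0.5510.

p̂_MAP = 0.5510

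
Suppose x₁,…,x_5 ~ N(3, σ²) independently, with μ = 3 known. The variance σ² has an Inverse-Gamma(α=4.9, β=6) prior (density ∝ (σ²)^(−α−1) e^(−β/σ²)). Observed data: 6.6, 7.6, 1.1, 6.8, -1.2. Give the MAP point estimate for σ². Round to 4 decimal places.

Sum of squared deviations about the known mean: SS = (6.6−3)² + (7.6−3)² + (1.1−3)² + (6.8−3)² + (-1.2−3)² = 69.81.
The Normal likelihood contributes (σ²)^(−n/2) exp(−SS/(2σ²)), so the posterior is Inverse-Gamma(α + n/2, β + SS/2) = Inverse-Gamma(7.4, 40.905).
The mode of Inverse-Gamma(a, b) is b/(a+1) = 40.905/8.4 ≈ 4.8696.

σ̂²_MAP = 4.8696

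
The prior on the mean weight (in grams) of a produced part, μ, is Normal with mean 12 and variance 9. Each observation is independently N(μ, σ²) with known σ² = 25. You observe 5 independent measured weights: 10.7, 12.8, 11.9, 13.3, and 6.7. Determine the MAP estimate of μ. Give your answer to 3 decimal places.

n = 5; x̄ = (10.7 + 12.8 + 11.9 + 13.3 + 6.7)/5 = 55.4/5 = 11.08.
For a Normal prior and Normal likelihood with known variance, the posterior is Normal; its mode equals its mean, the precision-weighted average.
Prior precision 1/σ₀² = 1/9; data precision n/σ² = 5/25 = 0.2.
μ̂ = ((1/9)·12 + 0.2·11.08) / (1/9 + 0.2) = (1331/375)/(14/45) = 3993/350 ≈ 11.409.

μ̂_MAP = 11.409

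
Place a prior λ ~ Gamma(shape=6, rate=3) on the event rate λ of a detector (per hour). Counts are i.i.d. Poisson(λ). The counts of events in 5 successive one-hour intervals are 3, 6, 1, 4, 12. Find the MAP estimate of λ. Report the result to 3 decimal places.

Σxᵢ = 3+6+1+4+12 = 26, with n = 5.
Posterior ∝ λ^5e^(−3λ) · λ^26e^(−5λ) = λ^31e^(−8λ), i.e. Gamma(shape=32, rate=8).
The mode of a Gamma(a, b) with a ≥ 1 (shape–rate) is (a−1)/b = 31/8 ≈ 3.875.

λ̂_MAP = 3.875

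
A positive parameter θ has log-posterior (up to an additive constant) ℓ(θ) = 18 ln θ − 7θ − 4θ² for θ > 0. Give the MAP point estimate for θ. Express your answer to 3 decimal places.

θ̂_MAP = 1.125

ℓ'(θ) = 18/θ − 7 − 8θ. Setting this to zero and multiplying by θ: 8θ² + 7θ − 18 = 0.
θ = (−7 + √(7² + 4·8·18)) / (2·8) = (−7 + √625) / 16 = (−7 + 25)/16 = 9/8.
ℓ''(θ) = −18/θ² − 8 < 0, confirming a maximum.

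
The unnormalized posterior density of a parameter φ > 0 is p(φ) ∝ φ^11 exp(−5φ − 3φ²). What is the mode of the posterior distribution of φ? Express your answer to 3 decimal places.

φ̂_MAP = 1.000

ℓ'(φ) = 11/φ − 5 − 6φ. Setting this to zero and multiplying by φ: 6φ² + 5φ − 11 = 0.
φ = (−5 + √(5² + 4·6·11)) / (2·6) = (−5 + √289) / 12 = (−5 + 17)/12 = 1.
ℓ''(φ) = −11/φ² − 6 < 0, confirming a maximum.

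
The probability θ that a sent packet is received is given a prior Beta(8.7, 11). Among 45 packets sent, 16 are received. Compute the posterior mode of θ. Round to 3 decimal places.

θ̂_MAP = 0.378

Prior: Beta(8.7, 11).
Data: 16 successes in 45 trials. The binomial likelihood contributes θ^16(1−θ)^29, so the posterior is Beta(8.7+16, 11+29) = Beta(24.7, 40).
For Beta(a, b) with a, b > 1 the mode is (a−1)/(a+b−2) = 23.7/62.7 ≈ 0.378.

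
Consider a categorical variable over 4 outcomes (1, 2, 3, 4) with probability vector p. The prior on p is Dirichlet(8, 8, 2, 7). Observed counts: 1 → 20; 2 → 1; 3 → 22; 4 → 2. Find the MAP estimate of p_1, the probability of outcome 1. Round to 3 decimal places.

The posterior is Dirichlet(αᵢ + nᵢ) = Dirichlet(28, 9, 24, 9).
For a Dirichlet(a₁,…,a_K) with all aᵢ > 1, the mode has j-th component (aⱼ − 1)/(Σaᵢ − K).
Here Σaᵢ = 70 and K = 4, so p_1 = (28 − 1)/(70 − 4) = 27/66 ≈ 0.409.

MAP estimate: 0.409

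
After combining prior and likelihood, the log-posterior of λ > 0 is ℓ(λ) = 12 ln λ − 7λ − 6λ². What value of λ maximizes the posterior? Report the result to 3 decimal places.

λ̂_MAP = 0.750

ℓ'(λ) = 12/λ − 7 − 12λ. Setting this to zero and multiplying by λ: 12λ² + 7λ − 12 = 0.
λ = (−7 + √(7² + 4·12·12)) / (2·12) = (−7 + √625) / 24 = (−7 + 25)/24 = 3/4.
ℓ''(λ) = −12/λ² − 12 < 0, confirming a maximum.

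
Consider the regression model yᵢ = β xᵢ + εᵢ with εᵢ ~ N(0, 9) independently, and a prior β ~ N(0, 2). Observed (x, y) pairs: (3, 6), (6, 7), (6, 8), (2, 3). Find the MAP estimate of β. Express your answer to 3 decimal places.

β̂_MAP = 1.274

log p(β | y) = −Σ(yᵢ − βxᵢ)²/(2·9) − β²/(2·2) + const.
Setting the derivative to zero: Σxᵢ(yᵢ − βxᵢ)/9 − β/2 = 0, so β = Σxᵢyᵢ / (Σxᵢ² + σ²/τ²).
Σxᵢyᵢ = 3·6 + 6·7 + 6·8 + 2·3 = 114; Σxᵢ² = 85; σ²/τ² = 4.5.
β̂_MAP = 114 / (85 + 4.5) = 114/89.5 ≈ 1.274.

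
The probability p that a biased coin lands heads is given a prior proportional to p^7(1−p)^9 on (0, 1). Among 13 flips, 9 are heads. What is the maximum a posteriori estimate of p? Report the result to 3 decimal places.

p̂_MAP = 0.552

The prior density ∝ p^7(1−p)^9 is the kernel of Beta(8, 10).
Data: 9 successes in 13 trials. The binomial likelihood contributes p^9(1−p)^4, so the posterior is Beta(8+9, 10+4) = Beta(17, 14).
For Beta(a, b) with a, b > 1 the mode is (a−1)/(a+b−2) = 16/29 ≈ 0.552.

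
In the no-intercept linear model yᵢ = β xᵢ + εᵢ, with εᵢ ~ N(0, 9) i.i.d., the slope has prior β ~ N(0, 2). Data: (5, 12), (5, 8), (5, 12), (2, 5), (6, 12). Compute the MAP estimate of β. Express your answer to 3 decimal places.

log p(β | y) = −Σ(yᵢ − βxᵢ)²/(2·9) − β²/(2·2) + const.
Setting the derivative to zero: Σxᵢ(yᵢ − βxᵢ)/9 − β/2 = 0, so β = Σxᵢyᵢ / (Σxᵢ² + σ²/τ²).
Σxᵢyᵢ = 5·12 + 5·8 + 5·12 + 2·5 + 6·12 = 242; Σxᵢ² = 115; σ²/τ² = 4.5.
β̂_MAP = 242 / (115 + 4.5) = 242/119.5 ≈ 2.025.

β̂_MAP = 2.025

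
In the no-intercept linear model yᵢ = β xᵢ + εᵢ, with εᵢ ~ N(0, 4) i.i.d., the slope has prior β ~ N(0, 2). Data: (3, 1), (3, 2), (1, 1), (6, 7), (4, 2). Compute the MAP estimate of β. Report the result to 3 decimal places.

log p(β | y) = −Σ(yᵢ − βxᵢ)²/(2·4) − β²/(2·2) + const.
Setting the derivative to zero: Σxᵢ(yᵢ − βxᵢ)/4 − β/2 = 0, so β = Σxᵢyᵢ / (Σxᵢ² + σ²/τ²).
Σxᵢyᵢ = 3·1 + 3·2 + 1·1 + 6·7 + 4·2 = 60; Σxᵢ² = 71; σ²/τ² = 2.
β̂_MAP = 60 / (71 + 2) = 60/73 ≈ 0.822.

β̂_MAP = 0.822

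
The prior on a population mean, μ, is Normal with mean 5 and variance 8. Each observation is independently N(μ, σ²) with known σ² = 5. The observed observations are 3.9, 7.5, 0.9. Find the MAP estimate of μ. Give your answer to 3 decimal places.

μ̂_MAP = 4.255

n = 3; x̄ = (3.9 + 7.5 + 0.9)/3 = 12.3/3 = 4.1.
For a Normal prior and Normal likelihood with known variance, the posterior is Normal; its mode equals its mean, the precision-weighted average.
Prior precision 1/σ₀² = 1/8 = 0.125; data precision n/σ² = 3/5 = 0.6.
μ̂ = (0.125·5 + 0.6·4.1) / (0.125 + 0.6) = 3.085/0.725 = 617/145 ≈ 4.255.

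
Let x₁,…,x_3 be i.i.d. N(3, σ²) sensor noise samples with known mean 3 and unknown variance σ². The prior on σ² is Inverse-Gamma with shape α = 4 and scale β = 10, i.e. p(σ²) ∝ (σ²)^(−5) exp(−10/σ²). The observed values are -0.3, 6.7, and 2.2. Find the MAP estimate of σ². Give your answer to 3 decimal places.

Sum of squared deviations about the known mean: SS = (-0.3−3)² + (6.7−3)² + (2.2−3)² = 25.22.
The Normal likelihood contributes (σ²)^(−n/2) exp(−SS/(2σ²)), so the posterior is Inverse-Gamma(α + n/2, β + SS/2) = Inverse-Gamma(5.5, 22.61).
The mode of Inverse-Gamma(a, b) is b/(a+1) = 22.61/6.5 ≈ 3.478.

σ̂²_MAP = 3.478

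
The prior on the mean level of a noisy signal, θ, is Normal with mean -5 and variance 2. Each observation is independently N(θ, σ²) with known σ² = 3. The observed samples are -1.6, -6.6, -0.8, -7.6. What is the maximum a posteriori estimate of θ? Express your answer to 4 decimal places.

θ̂_MAP = -4.3818

n = 4; x̄ = ((-1.6) + (-6.6) + (-0.8) + (-7.6))/4 = -16.6/4 = -4.15.
For a Normal prior and Normal likelihood with known variance, the posterior is Normal; its mode equals its mean, the precision-weighted average.
Prior precision 1/σ₀² = 1/2 = 0.5; data precision n/σ² = 4/3.
θ̂ = (0.5·(-5) + (4/3)·(-4.15)) / (0.5 + 4/3) = (-241/30)/(11/6) = -241/55 ≈ -4.3818.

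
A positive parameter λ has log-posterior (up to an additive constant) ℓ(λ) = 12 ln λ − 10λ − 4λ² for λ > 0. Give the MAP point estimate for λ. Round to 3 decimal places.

ℓ'(λ) = 12/λ − 10 − 8λ. Setting this to zero and multiplying by λ: 8λ² + 10λ − 12 = 0.
λ = (−10 + √(10² + 4·8·12)) / (2·8) = (−10 + √484) / 16 = (−10 + 22)/16 = 3/4.
ℓ''(λ) = −12/λ² − 8 < 0, confirming a maximum.

λ̂_MAP = 0.750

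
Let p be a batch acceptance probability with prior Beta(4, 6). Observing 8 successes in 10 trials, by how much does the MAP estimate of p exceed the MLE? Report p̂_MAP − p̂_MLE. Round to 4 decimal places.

Posterior is Beta(12, 8); MAP = (12−1)/(20−2) = 11/18 ≈ 0.61111.
MLE ignores the prior: p̂_MLE = k/n = 8/10 ≈ 0.80000.
Difference = 11/18 − 8/10 = -17/90 ≈ -0.1889.

MAP − MLE = -0.1889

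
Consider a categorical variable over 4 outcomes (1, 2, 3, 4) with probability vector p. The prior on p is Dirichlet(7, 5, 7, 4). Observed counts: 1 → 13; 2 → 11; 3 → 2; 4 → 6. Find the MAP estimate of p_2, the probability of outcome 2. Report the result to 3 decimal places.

The posterior is Dirichlet(αᵢ + nᵢ) = Dirichlet(20, 16, 9, 10).
For a Dirichlet(a₁,…,a_K) with all aᵢ > 1, the mode has j-th component (aⱼ − 1)/(Σaᵢ − K).
Here Σaᵢ = 55 and K = 4, so p_2 = (16 − 1)/(55 − 4) = 15/51 ≈ 0.294.

MAP estimate: 0.294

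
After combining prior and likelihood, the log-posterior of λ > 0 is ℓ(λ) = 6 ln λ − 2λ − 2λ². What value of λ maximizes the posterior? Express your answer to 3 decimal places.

λ̂_MAP = 1.000

ℓ'(λ) = 6/λ − 2 − 4λ. Setting this to zero and multiplying by λ: 4λ² + 2λ − 6 = 0.
λ = (−2 + √(2² + 4·4·6)) / (2·4) = (−2 + √100) / 8 = (−2 + 10)/8 = 1.
ℓ''(λ) = −6/λ² − 4 < 0, confirming a maximum.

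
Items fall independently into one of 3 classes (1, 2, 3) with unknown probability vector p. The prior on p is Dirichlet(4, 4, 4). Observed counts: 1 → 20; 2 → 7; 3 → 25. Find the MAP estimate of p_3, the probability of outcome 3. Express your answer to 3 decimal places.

MAP estimate: 0.459

The posterior is Dirichlet(αᵢ + nᵢ) = Dirichlet(24, 11, 29).
For a Dirichlet(a₁,…,a_K) with all aᵢ > 1, the mode has j-th component (aⱼ − 1)/(Σaᵢ − K).
Here Σaᵢ = 64 and K = 3, so p_3 = (29 − 1)/(64 − 3) = 28/61 ≈ 0.459.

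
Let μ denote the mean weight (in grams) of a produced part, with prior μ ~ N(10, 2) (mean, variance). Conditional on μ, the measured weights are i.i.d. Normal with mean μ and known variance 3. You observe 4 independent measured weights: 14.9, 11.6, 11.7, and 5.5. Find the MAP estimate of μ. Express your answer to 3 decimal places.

n = 4; x̄ = (14.9 + 11.6 + 11.7 + 5.5)/4 = 43.7/4 = 10.925.
For a Normal prior and Normal likelihood with known variance, the posterior is Normal; its mode equals its mean, the precision-weighted average.
Prior precision 1/σ₀² = 1/2 = 0.5; data precision n/σ² = 4/3.
μ̂ = (0.5·10 + (4/3)·10.925) / (0.5 + 4/3) = (587/30)/(11/6) = 587/55 ≈ 10.673.

μ̂_MAP = 10.673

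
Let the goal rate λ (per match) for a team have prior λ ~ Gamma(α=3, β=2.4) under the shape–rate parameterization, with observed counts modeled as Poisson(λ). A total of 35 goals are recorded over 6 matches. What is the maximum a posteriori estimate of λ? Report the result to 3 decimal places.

Σxᵢ = 35, n = 6.
Posterior ∝ λ^2e^(−2.4λ) · λ^35e^(−6λ) = λ^37e^(−8.4λ), i.e. Gamma(shape=38, rate=8.4).
The mode of a Gamma(a, b) with a ≥ 1 (shape–rate) is (a−1)/b = 37/8.4 ≈ 4.405.

λ̂_MAP = 4.405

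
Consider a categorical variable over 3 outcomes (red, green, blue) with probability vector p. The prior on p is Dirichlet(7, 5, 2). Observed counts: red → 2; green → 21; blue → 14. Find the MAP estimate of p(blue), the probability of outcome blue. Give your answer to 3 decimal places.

MAP estimate of p(blue) = 0.313

The posterior is Dirichlet(αᵢ + nᵢ) = Dirichlet(9, 26, 16).
For a Dirichlet(a₁,…,a_K) with all aᵢ > 1, the mode has j-th component (aⱼ − 1)/(Σaᵢ − K).
Here Σaᵢ = 51 and K = 3, so p(blue) = (16 − 1)/(51 − 3) = 15/48 ≈ 0.313.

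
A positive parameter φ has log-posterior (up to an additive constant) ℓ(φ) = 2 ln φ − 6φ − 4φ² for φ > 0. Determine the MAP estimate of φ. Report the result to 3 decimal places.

φ̂_MAP = 0.250

ℓ'(φ) = 2/φ − 6 − 8φ. Setting this to zero and multiplying by φ: 8φ² + 6φ − 2 = 0.
φ = (−6 + √(6² + 4·8·2)) / (2·8) = (−6 + √100) / 16 = (−6 + 10)/16 = 1/4.
ℓ''(φ) = −2/φ² − 8 < 0, confirming a maximum.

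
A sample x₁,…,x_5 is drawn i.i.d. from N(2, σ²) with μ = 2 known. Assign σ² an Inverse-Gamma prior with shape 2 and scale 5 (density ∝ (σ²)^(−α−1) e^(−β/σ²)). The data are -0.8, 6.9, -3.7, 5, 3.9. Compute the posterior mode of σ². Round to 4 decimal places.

Sum of squared deviations about the known mean: SS = (-0.8−2)² + (6.9−2)² + (-3.7−2)² + (5−2)² + (3.9−2)² = 76.95.
The Normal likelihood contributes (σ²)^(−n/2) exp(−SS/(2σ²)), so the posterior is Inverse-Gamma(α + n/2, β + SS/2) = Inverse-Gamma(4.5, 43.475).
The mode of Inverse-Gamma(a, b) is b/(a+1) = 43.475/5.5 ≈ 7.9045.

σ̂²_MAP = 7.9045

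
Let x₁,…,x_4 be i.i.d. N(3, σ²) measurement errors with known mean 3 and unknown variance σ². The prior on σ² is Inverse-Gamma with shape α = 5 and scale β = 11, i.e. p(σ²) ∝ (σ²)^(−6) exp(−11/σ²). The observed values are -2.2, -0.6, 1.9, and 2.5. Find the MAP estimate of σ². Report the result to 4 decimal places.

σ̂²_MAP = 3.9663

Sum of squared deviations about the known mean: SS = (-2.2−3)² + (-0.6−3)² + (1.9−3)² + (2.5−3)² = 41.46.
The Normal likelihood contributes (σ²)^(−n/2) exp(−SS/(2σ²)), so the posterior is Inverse-Gamma(α + n/2, β + SS/2) = Inverse-Gamma(7, 31.73).
The mode of Inverse-Gamma(a, b) is b/(a+1) = 31.73/8 ≈ 3.9663.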